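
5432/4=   1358 = 1358.00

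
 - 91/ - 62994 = 91/62994 = 0.00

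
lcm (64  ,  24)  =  192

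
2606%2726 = 2606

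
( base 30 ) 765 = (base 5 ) 201420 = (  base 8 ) 14525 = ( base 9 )8805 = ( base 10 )6485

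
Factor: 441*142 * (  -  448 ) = -2^7 * 3^2 * 7^3*71^1 =- 28054656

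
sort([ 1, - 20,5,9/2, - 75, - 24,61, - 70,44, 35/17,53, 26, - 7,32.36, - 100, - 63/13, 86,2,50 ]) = [ - 100,- 75, -70, - 24, - 20, - 7, - 63/13,1, 2, 35/17,  9/2,5,26,  32.36,44,50,53 , 61,86] 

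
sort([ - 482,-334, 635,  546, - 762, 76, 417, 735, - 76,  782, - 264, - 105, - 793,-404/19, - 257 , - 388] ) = [ -793, - 762 , - 482, - 388,-334, - 264,  -  257, - 105, - 76,  -  404/19, 76, 417, 546 , 635, 735, 782 ]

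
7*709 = 4963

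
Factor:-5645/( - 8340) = 2^( - 2)*3^ ( - 1)*139^( - 1 )*1129^1 = 1129/1668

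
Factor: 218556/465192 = 467/994  =  2^( - 1 )*7^( - 1 )*71^ (-1)*467^1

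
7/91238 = 1/13034 = 0.00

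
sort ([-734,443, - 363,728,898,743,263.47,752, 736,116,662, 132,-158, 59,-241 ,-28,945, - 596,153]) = [ - 734,  -  596, - 363 ,-241,- 158, - 28,59 , 116,132,153,263.47,443,662,728, 736,743,752,898, 945]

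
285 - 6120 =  - 5835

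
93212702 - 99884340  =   - 6671638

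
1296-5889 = - 4593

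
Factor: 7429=17^1*19^1* 23^1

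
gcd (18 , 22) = 2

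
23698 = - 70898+94596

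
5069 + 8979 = 14048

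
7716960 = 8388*920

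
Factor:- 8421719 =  - 59^1*349^1*409^1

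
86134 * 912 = 78554208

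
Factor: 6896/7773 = 2^4*3^( - 1 )*431^1 * 2591^(-1) 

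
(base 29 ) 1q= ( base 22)2B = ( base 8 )67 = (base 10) 55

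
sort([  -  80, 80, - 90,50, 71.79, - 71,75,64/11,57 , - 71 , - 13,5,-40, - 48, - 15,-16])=[-90, - 80 ,-71 ,-71, - 48, - 40, - 16,  -  15, - 13, 5,64/11, 50, 57, 71.79, 75,80 ]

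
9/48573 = 1/5397 = 0.00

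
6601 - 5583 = 1018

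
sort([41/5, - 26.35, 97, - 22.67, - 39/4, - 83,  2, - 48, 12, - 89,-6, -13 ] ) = [ - 89, - 83, - 48, -26.35, - 22.67, - 13, - 39/4, - 6, 2, 41/5,  12  ,  97]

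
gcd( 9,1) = 1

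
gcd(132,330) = 66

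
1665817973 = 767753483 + 898064490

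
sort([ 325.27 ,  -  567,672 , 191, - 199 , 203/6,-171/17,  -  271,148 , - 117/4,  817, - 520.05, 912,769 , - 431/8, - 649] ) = [-649,-567,-520.05, - 271,  -  199, - 431/8,-117/4 ,-171/17 , 203/6, 148,191,325.27,  672,769,817, 912] 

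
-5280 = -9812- - 4532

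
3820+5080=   8900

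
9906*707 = 7003542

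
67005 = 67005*1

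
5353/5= 1070  +  3/5 = 1070.60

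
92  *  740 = 68080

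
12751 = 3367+9384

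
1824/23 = 79+ 7/23=79.30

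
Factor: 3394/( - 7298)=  - 1697/3649 = - 41^( - 1)*89^(  -  1 )*1697^1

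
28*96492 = 2701776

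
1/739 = 1/739 = 0.00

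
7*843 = 5901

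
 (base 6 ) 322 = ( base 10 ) 122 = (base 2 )1111010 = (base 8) 172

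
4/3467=4/3467 = 0.00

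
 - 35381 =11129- 46510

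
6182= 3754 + 2428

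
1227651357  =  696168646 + 531482711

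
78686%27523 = 23640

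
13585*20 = 271700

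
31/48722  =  31/48722=   0.00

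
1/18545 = 1/18545 =0.00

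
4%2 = 0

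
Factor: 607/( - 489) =-3^ ( - 1 )*163^( -1)*607^1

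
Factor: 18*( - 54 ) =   -  972= - 2^2*3^5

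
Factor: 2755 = 5^1*19^1*29^1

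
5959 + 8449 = 14408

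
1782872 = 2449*728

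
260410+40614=301024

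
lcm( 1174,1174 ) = 1174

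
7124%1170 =104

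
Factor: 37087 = 37087^1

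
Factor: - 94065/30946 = -2^(- 1)*3^1*5^1*6271^1*15473^( - 1 )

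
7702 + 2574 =10276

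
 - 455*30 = -13650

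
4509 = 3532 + 977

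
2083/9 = 2083/9 = 231.44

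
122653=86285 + 36368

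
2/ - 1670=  - 1/835 = - 0.00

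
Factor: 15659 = 7^1* 2237^1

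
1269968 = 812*1564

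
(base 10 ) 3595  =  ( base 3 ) 11221011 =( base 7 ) 13324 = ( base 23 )6I7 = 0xE0B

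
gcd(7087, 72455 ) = 1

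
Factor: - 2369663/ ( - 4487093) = 13^( - 1 )*23^( -1)* 43^( - 1)*347^1*349^ (-1)*6829^1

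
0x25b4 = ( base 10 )9652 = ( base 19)17e0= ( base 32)9DK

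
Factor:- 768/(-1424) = 48/89 = 2^4*3^1*89^( - 1)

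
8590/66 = 130+5/33 = 130.15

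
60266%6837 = 5570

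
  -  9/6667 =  - 1 + 6658/6667 = - 0.00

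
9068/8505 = 1 + 563/8505 = 1.07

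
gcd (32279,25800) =1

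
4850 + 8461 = 13311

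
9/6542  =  9/6542= 0.00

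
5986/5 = 1197 + 1/5 = 1197.20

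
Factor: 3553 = 11^1*17^1*19^1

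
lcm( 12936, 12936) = 12936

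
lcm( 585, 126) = 8190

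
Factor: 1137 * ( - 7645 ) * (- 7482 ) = 2^1*3^2*5^1*11^1 * 29^1*43^1*139^1*379^1 = 65036274930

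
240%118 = 4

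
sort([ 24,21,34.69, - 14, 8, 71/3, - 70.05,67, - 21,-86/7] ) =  [ - 70.05, - 21, - 14, - 86/7, 8,21, 71/3,24,34.69, 67] 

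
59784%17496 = 7296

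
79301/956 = 82 + 909/956= 82.95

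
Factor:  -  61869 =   -  3^1*41^1 * 503^1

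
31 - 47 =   -  16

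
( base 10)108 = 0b1101100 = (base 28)3O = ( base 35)33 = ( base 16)6C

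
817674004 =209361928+608312076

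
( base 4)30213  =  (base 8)1447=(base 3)1002220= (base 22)1EF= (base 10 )807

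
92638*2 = 185276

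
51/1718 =51/1718= 0.03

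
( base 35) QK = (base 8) 1642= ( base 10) 930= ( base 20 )26A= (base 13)567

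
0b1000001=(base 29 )27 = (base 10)65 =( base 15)45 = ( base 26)2D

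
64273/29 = 64273/29  =  2216.31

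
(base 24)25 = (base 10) 53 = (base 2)110101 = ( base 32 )1L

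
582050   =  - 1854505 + 2436555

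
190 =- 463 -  - 653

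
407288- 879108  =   - 471820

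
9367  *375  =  3512625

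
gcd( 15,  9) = 3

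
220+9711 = 9931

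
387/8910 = 43/990 = 0.04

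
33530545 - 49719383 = -16188838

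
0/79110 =0 = 0.00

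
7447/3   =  2482 + 1/3= 2482.33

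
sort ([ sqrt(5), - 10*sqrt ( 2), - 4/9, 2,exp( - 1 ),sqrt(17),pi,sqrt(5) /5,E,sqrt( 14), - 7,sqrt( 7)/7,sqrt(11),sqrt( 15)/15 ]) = [-10*sqrt ( 2 ),- 7,  -  4/9,  sqrt(15)/15,exp( - 1),sqrt(7 ) /7, sqrt( 5) /5,2,sqrt(5 ),E,pi, sqrt ( 11),sqrt(14), sqrt (17) ] 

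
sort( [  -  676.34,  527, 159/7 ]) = [ - 676.34,159/7,  527]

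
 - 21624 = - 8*2703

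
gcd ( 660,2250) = 30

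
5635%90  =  55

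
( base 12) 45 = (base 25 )23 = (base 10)53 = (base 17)32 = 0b110101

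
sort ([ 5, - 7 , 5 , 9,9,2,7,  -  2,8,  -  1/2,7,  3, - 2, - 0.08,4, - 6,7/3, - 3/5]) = [ - 7, - 6, - 2, - 2, - 3/5, - 1/2, - 0.08 , 2,7/3,3,4,5,5, 7,7, 8,9, 9]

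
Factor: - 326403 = -3^3*7^1 * 11^1*157^1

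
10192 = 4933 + 5259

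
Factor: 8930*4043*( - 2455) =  - 88635295450  =  - 2^1* 5^2*13^1*19^1*47^1*311^1*491^1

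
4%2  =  0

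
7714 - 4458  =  3256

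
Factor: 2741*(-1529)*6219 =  - 3^2*11^1*139^1*691^1*2741^1  =  - 26063760591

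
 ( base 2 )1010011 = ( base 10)83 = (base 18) 4b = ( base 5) 313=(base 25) 38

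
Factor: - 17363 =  - 97^1*179^1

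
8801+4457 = 13258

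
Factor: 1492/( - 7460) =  - 1/5 =- 5^ ( - 1 ) 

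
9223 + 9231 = 18454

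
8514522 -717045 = 7797477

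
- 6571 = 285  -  6856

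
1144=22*52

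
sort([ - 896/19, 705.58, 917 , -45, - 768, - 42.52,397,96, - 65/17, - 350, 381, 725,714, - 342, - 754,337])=[ - 768 ,-754, - 350, - 342, - 896/19,- 45, - 42.52, - 65/17,96,337, 381 , 397,705.58,  714, 725, 917]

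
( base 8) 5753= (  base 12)1923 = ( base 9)4160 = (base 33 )2qf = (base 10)3051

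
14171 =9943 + 4228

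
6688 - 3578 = 3110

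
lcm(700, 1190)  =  11900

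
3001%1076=849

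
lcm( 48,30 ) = 240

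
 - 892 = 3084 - 3976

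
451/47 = 9 + 28/47 = 9.60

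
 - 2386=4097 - 6483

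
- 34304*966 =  - 33137664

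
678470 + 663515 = 1341985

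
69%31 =7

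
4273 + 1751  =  6024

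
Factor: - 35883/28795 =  - 81/65 = - 3^4 * 5^( - 1) * 13^( - 1)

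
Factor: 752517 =3^3*47^1 * 593^1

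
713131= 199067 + 514064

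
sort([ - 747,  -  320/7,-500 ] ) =[ - 747 , - 500,-320/7]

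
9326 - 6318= 3008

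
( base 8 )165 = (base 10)117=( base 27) 49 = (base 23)52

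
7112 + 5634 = 12746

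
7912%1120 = 72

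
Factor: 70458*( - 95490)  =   - 6728034420= -2^2 *3^3 * 5^1*1061^1*11743^1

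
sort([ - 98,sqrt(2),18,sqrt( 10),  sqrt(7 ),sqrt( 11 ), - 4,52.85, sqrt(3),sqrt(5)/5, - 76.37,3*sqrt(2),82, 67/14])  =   [ - 98, -76.37,-4 , sqrt(5)/5, sqrt( 2),sqrt(3),  sqrt (7),  sqrt(10),sqrt(11),3 *sqrt ( 2),67/14,18,52.85 , 82 ] 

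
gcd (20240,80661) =23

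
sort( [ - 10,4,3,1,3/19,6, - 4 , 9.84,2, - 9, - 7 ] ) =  [ - 10, -9, - 7, - 4,3/19 , 1,2,3,4,6,9.84]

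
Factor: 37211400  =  2^3*3^4*5^2*2297^1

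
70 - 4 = 66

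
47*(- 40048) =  - 1882256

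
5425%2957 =2468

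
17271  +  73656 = 90927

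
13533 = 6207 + 7326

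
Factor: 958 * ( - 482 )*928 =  - 2^7*29^1 *241^1*479^1 = -  428509568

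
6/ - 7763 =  - 1 + 7757/7763 = - 0.00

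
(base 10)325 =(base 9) 401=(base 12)231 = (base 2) 101000101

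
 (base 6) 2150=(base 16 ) 1F2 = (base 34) em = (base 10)498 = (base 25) JN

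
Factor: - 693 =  - 3^2*7^1*11^1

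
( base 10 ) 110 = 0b1101110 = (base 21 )55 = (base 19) 5F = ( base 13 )86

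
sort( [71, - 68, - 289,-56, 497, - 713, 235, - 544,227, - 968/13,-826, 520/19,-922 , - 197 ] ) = [ - 922, - 826, - 713  , - 544,-289,-197, - 968/13, - 68, - 56, 520/19, 71, 227, 235,497] 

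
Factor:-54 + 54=0 =0^1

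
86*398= 34228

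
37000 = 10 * 3700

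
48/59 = 48/59 = 0.81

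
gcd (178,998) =2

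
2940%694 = 164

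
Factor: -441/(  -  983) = 3^2 * 7^2*983^( - 1) 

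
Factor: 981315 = 3^4*5^1* 2423^1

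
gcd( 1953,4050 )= 9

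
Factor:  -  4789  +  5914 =3^2 * 5^3 = 1125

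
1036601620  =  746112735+290488885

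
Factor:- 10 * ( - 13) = 2^1*5^1*13^1 = 130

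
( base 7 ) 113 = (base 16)3B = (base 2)111011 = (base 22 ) 2F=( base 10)59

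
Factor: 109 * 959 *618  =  2^1*3^1*7^1*103^1*109^1*137^1 = 64600158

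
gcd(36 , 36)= 36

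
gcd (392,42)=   14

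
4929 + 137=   5066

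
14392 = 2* 7196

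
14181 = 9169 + 5012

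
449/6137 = 449/6137=0.07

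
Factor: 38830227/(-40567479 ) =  - 12943409/13522493 = - 17^1*761377^1 * 13522493^ (- 1)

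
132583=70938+61645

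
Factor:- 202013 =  - 7^1* 28859^1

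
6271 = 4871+1400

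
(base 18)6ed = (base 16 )8a1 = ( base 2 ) 100010100001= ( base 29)2I5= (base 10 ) 2209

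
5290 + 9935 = 15225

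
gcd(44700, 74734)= 2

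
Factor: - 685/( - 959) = 5/7 = 5^1*7^( - 1)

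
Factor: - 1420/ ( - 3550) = 2/5  =  2^1*5^ (- 1 )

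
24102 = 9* 2678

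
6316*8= 50528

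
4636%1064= 380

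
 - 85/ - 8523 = 85/8523 =0.01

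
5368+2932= 8300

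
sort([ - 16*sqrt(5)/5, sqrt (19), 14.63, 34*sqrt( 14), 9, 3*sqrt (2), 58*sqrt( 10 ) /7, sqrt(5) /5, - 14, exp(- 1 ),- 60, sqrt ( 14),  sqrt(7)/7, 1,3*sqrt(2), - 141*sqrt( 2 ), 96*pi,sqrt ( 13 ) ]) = [ - 141*sqrt( 2), - 60, - 14, - 16*sqrt(5)/5,exp(- 1), sqrt (7)/7,sqrt(5 ) /5,1, sqrt(13), sqrt(14) , 3*sqrt( 2), 3*sqrt ( 2 ), sqrt( 19 ), 9, 14.63 , 58*sqrt(10)/7, 34*sqrt(14),  96*pi ] 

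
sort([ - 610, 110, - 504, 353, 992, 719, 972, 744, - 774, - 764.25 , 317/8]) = [ - 774, - 764.25, - 610 , - 504, 317/8, 110, 353, 719, 744 , 972, 992]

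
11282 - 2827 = 8455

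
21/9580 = 21/9580 =0.00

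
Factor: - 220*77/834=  - 8470/417= -  2^1*3^( - 1)*5^1*7^1*11^2*139^( - 1)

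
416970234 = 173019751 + 243950483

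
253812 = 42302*6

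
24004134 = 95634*251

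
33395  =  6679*5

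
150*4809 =721350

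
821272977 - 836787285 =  - 15514308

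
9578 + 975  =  10553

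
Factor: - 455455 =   -  5^1*7^2*11^1*13^2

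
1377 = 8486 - 7109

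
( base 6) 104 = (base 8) 50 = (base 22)1i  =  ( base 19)22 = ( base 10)40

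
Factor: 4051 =4051^1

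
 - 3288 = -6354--3066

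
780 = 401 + 379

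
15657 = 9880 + 5777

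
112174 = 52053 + 60121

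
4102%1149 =655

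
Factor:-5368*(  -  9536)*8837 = 452359384576 = 2^9*11^1*61^1*149^1*8837^1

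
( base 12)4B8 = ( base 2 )1011001100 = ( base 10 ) 716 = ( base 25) 13G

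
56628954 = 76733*738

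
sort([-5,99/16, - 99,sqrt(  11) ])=[ - 99, - 5, sqrt( 11 ), 99/16 ]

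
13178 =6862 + 6316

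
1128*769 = 867432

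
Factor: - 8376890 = -2^1*5^1*401^1 * 2089^1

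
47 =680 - 633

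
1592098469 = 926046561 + 666051908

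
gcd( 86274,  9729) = 9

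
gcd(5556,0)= 5556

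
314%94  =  32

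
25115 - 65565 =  - 40450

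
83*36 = 2988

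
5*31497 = 157485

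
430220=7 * 61460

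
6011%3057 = 2954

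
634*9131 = 5789054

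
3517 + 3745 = 7262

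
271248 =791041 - 519793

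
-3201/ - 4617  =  1067/1539 = 0.69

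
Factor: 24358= 2^1*19^1 * 641^1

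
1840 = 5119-3279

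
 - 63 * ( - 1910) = 120330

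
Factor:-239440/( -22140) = 2^2*  3^( - 3) * 73^1=292/27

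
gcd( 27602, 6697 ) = 37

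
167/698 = 167/698  =  0.24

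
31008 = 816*38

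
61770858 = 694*89007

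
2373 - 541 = 1832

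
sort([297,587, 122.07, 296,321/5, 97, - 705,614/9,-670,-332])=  [ - 705,-670 , - 332 , 321/5, 614/9, 97, 122.07, 296,297, 587]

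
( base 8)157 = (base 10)111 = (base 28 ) 3r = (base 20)5B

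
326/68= 4 + 27/34 = 4.79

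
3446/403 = 8 + 222/403 = 8.55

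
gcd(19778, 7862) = 2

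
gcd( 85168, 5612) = 4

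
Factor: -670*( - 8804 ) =2^3*5^1 * 31^1*67^1*71^1 = 5898680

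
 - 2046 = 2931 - 4977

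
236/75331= 236/75331 = 0.00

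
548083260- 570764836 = -22681576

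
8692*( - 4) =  - 34768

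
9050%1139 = 1077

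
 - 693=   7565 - 8258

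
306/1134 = 17/63 = 0.27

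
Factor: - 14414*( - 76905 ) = 1108508670 = 2^1*3^2*5^1*1709^1*7207^1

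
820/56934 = 410/28467 = 0.01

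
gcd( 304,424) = 8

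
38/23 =1 + 15/23 = 1.65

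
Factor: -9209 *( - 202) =2^1 * 101^1*9209^1= 1860218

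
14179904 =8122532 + 6057372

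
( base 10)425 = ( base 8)651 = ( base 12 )2B5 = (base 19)137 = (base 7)1145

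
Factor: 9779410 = 2^1*5^1*79^1*12379^1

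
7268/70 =103 + 29/35 = 103.83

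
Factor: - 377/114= -2^ ( - 1)*3^(  -  1 )*13^1*19^(-1) *29^1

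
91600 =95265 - 3665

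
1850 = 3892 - 2042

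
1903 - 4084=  - 2181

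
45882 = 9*5098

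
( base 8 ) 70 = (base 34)1M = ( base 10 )56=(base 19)2I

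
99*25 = 2475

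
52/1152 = 13/288 = 0.05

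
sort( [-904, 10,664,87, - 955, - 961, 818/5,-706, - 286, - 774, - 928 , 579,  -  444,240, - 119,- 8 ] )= [ - 961, - 955, - 928, - 904, - 774, - 706, - 444, - 286,-119, - 8,10 , 87,818/5,240, 579, 664 ] 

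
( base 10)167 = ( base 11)142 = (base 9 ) 205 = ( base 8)247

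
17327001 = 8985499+8341502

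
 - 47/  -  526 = 47/526 = 0.09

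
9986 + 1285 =11271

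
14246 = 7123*2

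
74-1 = 73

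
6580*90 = 592200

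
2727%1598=1129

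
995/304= 3 + 83/304 = 3.27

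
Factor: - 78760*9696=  - 2^8 * 3^1*5^1 * 11^1 * 101^1*179^1 = - 763656960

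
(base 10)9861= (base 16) 2685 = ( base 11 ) 7455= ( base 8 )23205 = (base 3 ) 111112020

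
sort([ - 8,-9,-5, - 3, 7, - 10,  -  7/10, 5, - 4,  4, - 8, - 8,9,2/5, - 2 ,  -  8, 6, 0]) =[ - 10 ,  -  9,- 8,-8,  -  8,- 8, - 5,  -  4 ,-3, - 2, - 7/10,  0, 2/5, 4, 5, 6, 7,9 ]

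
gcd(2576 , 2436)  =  28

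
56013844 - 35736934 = 20276910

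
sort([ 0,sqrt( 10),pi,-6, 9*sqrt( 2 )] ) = [-6, 0,pi,sqrt( 10 ),9 * sqrt ( 2 )]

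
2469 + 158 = 2627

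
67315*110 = 7404650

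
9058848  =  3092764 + 5966084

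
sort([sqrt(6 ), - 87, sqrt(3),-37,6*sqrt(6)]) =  [-87, - 37,  sqrt(3),sqrt(6 ) , 6*sqrt(6)]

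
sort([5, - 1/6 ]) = [ - 1/6, 5 ] 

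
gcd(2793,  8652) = 21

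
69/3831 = 23/1277=0.02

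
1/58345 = 1/58345 = 0.00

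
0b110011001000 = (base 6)23052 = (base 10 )3272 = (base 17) B58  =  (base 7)12353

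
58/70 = 29/35 = 0.83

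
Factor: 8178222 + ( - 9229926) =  - 2^3*3^5*541^1 = -1051704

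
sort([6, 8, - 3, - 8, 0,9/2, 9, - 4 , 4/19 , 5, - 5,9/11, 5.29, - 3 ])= [-8,-5, - 4 ,-3, - 3, 0, 4/19, 9/11,9/2,5 , 5.29 , 6,8, 9 ]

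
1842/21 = 87 + 5/7 = 87.71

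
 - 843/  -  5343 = 281/1781=0.16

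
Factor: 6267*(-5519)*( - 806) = 27877583838 = 2^1*3^1*13^1*31^1*2089^1*5519^1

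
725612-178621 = 546991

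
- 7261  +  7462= 201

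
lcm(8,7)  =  56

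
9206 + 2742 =11948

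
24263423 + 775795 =25039218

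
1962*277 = 543474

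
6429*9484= 60972636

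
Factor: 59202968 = 2^3*11^1*101^1*6661^1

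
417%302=115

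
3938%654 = 14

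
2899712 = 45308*64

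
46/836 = 23/418 = 0.06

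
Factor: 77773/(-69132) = -2^( - 2) * 3^(-1)* 7^(-1)*823^( - 1)*77773^1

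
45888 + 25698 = 71586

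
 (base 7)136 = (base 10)76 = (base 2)1001100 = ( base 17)48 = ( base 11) 6A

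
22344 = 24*931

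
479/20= 23 + 19/20 = 23.95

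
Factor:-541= - 541^1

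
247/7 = 35  +  2/7 = 35.29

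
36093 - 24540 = 11553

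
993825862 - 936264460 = 57561402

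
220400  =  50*4408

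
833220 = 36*23145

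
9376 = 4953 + 4423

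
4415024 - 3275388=1139636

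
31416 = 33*952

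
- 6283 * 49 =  - 307867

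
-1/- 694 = 1/694 = 0.00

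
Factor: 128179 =23^1*5573^1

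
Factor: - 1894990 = -2^1 * 5^1*17^1*71^1*157^1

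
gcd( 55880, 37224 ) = 88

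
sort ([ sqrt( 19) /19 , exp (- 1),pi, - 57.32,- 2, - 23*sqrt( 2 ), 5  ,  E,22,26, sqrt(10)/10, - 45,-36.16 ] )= [ - 57.32, - 45, - 36.16, - 23*sqrt (2), - 2, sqrt( 19)/19,sqrt (10 )/10, exp( - 1), E,  pi,5,22,26]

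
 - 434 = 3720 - 4154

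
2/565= 2/565= 0.00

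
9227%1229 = 624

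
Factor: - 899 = -29^1*31^1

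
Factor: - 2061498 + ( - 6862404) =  - 8923902  =  - 2^1*3^1*13^1 * 191^1*599^1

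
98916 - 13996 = 84920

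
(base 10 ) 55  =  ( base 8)67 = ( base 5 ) 210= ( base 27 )21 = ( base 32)1n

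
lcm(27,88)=2376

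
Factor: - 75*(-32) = 2400  =  2^5*3^1 *5^2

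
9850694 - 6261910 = 3588784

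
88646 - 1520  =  87126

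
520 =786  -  266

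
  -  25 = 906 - 931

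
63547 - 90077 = - 26530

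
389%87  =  41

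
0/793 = 0 = 0.00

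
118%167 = 118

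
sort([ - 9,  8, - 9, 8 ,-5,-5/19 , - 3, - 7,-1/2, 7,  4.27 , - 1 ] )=[-9, - 9,  -  7, - 5 ,-3,-1, - 1/2 , - 5/19, 4.27,7, 8 , 8 ]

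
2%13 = 2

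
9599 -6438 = 3161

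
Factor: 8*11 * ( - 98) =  - 8624=- 2^4 * 7^2*11^1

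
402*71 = 28542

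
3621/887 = 3621/887 = 4.08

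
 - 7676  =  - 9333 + 1657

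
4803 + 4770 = 9573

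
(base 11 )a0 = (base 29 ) 3n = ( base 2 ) 1101110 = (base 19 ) 5F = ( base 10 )110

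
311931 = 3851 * 81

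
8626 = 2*4313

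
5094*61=310734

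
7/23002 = 1/3286 = 0.00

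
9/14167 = 9/14167= 0.00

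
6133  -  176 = 5957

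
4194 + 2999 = 7193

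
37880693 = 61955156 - 24074463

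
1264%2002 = 1264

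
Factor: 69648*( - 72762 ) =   -  2^5*  3^2*67^1*181^1* 1451^1 = -5067727776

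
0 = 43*0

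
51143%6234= 1271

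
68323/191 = 68323/191 = 357.71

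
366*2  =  732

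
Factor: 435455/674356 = 545/844  =  2^ (- 2)*5^1*  109^1* 211^( - 1)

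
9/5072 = 9/5072 = 0.00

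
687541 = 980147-292606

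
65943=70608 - 4665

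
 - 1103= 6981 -8084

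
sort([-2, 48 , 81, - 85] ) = [ - 85,-2, 48, 81]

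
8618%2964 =2690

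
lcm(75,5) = 75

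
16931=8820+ 8111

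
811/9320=811/9320 =0.09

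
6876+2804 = 9680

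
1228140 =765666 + 462474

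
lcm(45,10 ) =90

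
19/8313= 19/8313 = 0.00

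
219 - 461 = -242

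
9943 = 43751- 33808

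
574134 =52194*11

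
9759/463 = 9759/463  =  21.08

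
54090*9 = 486810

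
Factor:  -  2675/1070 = -5/2 = -2^( - 1)*5^1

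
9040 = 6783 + 2257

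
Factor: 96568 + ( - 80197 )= 16371 = 3^2*17^1* 107^1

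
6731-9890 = -3159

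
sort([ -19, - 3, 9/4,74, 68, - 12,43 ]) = [ - 19, - 12, - 3, 9/4, 43  ,  68,74]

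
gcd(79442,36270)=2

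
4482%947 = 694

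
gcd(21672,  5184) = 72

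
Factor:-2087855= - 5^1*7^1*11^2*17^1*29^1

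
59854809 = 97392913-37538104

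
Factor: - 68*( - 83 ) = 5644 = 2^2* 17^1 * 83^1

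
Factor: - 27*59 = -1593 = -  3^3*59^1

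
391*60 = 23460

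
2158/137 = 2158/137  =  15.75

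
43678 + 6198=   49876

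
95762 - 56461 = 39301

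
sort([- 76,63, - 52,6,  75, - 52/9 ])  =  [ - 76, - 52, - 52/9 , 6,63,  75] 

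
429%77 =44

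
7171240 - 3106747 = 4064493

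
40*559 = 22360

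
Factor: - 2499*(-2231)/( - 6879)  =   - 7^2*17^1*23^1 * 97^1*2293^( -1) = - 1858423/2293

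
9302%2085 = 962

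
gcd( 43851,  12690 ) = 141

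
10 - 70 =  - 60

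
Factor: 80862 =2^1*3^1*13477^1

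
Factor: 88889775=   3^1*5^2 * 13^2 * 7013^1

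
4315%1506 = 1303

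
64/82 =32/41 = 0.78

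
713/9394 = 713/9394 = 0.08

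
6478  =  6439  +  39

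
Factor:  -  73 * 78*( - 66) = 375804= 2^2*3^2 * 11^1*13^1* 73^1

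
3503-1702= 1801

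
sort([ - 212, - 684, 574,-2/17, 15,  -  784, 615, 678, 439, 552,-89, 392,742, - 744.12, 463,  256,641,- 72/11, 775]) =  [ - 784,- 744.12,-684,-212, - 89,- 72/11, - 2/17,15, 256, 392, 439, 463, 552,574, 615,  641, 678, 742, 775]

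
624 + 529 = 1153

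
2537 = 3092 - 555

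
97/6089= 97/6089 = 0.02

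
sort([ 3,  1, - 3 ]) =[- 3, 1,3 ] 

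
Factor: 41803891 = 41803891^1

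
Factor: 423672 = 2^3 * 3^1*127^1 * 139^1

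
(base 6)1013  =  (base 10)225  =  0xe1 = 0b11100001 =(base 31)78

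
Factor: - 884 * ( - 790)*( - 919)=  - 2^3 * 5^1*13^1*17^1  *79^1 * 919^1 = - 641792840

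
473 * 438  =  207174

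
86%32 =22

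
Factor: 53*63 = 3^2*7^1*53^1  =  3339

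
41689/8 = 41689/8 = 5211.12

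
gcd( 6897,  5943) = 3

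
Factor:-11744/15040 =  - 367/470=-  2^( - 1 )*5^(-1 )* 47^( - 1)*367^1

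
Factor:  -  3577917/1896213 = -7^1*11^( - 1)*37^(- 1)*347^1*491^1*1553^( - 1 ) = -1192639/632071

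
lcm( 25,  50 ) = 50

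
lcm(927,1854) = 1854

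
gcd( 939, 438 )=3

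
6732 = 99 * 68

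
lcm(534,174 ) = 15486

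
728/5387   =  728/5387 = 0.14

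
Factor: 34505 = 5^1*67^1*103^1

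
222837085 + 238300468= 461137553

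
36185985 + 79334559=115520544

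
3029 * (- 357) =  - 1081353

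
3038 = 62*49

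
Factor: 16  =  2^4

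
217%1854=217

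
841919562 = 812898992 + 29020570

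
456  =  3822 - 3366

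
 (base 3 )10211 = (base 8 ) 147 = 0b1100111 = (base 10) 103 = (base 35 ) 2X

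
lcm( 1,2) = 2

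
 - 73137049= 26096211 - 99233260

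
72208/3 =24069 + 1/3 = 24069.33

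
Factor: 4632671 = 31^1*149441^1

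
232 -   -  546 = 778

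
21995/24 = 916+11/24 = 916.46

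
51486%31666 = 19820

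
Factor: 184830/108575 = 2^1 * 3^1*5^(- 1) * 43^( - 1) * 61^1 = 366/215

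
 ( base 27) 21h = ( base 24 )2ee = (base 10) 1502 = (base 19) 431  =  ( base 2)10111011110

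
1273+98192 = 99465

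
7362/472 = 15+141/236= 15.60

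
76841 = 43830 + 33011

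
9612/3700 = 2403/925= 2.60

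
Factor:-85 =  - 5^1*17^1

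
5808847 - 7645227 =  - 1836380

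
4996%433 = 233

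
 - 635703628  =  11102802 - 646806430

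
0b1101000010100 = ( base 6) 50524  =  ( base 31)6tb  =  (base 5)203201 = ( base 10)6676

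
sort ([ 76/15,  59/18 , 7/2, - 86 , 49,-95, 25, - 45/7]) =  [  -  95, - 86, -45/7, 59/18,7/2, 76/15,25,49]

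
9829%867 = 292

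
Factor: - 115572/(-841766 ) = 2^1*3^1*97^( - 1 )* 4339^ (- 1) * 9631^1 = 57786/420883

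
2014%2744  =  2014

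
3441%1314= 813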